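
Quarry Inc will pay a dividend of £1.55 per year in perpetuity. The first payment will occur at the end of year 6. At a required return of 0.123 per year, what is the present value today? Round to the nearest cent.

£7.06

Value at end of year 5: C / r = £1.55 / 0.123 = £12.6016
Discount to today: PV = £12.6016 / (1 + 0.123)^5 = £12.6016 / 1.786071 = £7.06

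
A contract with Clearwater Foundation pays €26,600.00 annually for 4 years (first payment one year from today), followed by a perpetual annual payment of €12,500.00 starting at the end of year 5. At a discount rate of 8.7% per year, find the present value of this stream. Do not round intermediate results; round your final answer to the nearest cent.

PV of 4-year annuity: €26,600.00 × [1 − (1+0.087)^−4] / 0.087 = 86747.07963
Perpetuity value at year 4: €12,500.00 / 0.087 = 143678.16092
PV of perpetuity: 143678.16092 / (1+0.087)^4 = 102913.55583
Total PV = 86747.07963 + 102913.55583 = 189660.63546

€189660.64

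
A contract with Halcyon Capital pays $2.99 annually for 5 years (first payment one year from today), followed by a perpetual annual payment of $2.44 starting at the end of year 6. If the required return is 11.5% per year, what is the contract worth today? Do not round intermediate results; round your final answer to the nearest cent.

$23.22

PV of 5-year annuity: $2.99 × [1 − (1+0.115)^−5] / 0.115 = 10.91313
Perpetuity value at year 5: $2.44 / 0.115 = 21.21739
PV of perpetuity: 21.21739 / (1+0.115)^5 = 12.31169
Total PV = 10.91313 + 12.31169 = 23.22482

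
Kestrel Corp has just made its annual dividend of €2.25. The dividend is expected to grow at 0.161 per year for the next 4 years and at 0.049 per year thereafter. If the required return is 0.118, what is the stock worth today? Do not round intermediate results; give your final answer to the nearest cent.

€49.68

D_1 = 2.61225
D_2 = 3.03282
D_3 = 3.52111
D_4 = 4.08800
Terminal value at year 4: TV = D_4×(1+g_2)/(r−g_2) = 4.28832/0.069 = 62.14952
P_0 = D_1/(1+r)^1 + D_2/(1+r)^2 + D_3/(1+r)^3 + D_4/(1+r)^4 + TV/(1+r)^4
    = 2.33654 + 2.42641 + 2.51973 + 2.61664 + 39.78053 = 49.67985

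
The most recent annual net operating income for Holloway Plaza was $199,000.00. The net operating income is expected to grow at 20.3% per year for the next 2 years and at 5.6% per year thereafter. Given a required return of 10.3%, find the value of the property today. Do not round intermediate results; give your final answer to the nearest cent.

$5772385.76

D_1 = 239397.00000
D_2 = 287994.59100
Terminal value at year 2: TV = D_2×(1+g_2)/(r−g_2) = 304122.28810/0.047 = 6470686.98077
P_0 = D_1/(1+r)^1 + D_2/(1+r)^2 + TV/(1+r)^2
    = 217041.70444 + 236719.10285 + 5318624.94915 = 5772385.75645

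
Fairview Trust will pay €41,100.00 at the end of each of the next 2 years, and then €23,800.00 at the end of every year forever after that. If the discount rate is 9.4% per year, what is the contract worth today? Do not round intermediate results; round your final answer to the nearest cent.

€283459.80

PV of 2-year annuity: €41,100.00 × [1 − (1+0.094)^−2] / 0.094 = 71909.10033
Perpetuity value at year 2: €23,800.00 / 0.094 = 253191.48936
PV of perpetuity: 253191.48936 / (1+0.094)^2 = 211550.69647
Total PV = 71909.10033 + 211550.69647 = 283459.79680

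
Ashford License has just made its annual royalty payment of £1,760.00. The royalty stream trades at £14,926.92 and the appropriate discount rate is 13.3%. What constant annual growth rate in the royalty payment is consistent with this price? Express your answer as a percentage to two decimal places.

1.35%

P = D₀(1+g)/(r−g) ⇒ P(r−g) = D₀(1+g) ⇒ g(P+D₀) = P·r − D₀
g = (P·r − D₀)/(P + D₀) = (£14,926.92×0.133 − £1,760.00) / (£14,926.92 + £1,760.00) = 0.013500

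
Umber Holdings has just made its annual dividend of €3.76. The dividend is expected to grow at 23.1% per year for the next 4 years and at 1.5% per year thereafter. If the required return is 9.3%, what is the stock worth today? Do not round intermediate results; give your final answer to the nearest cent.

D_1 = 4.62856
D_2 = 5.69776
D_3 = 7.01394
D_4 = 8.63416
Terminal value at year 4: TV = D_4×(1+g_2)/(r−g_2) = 8.76367/0.078 = 112.35477
P_0 = D_1/(1+r)^1 + D_2/(1+r)^2 + D_3/(1+r)^3 + D_4/(1+r)^4 + TV/(1+r)^4
    = 4.23473 + 4.76940 + 5.37157 + 6.04978 + 78.72467 = 99.15015

€99.15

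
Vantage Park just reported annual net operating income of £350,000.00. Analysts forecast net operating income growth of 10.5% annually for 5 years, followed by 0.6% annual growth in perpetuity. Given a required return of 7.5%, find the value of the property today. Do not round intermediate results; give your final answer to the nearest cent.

£7757875.48

D_1 = 386750.00000
D_2 = 427358.75000
D_3 = 472231.41875
D_4 = 521815.71772
D_5 = 576606.36808
Terminal value at year 5: TV = D_5×(1+g_2)/(r−g_2) = 580066.00629/0.069 = 8406753.71431
P_0 = D_1/(1+r)^1 + D_2/(1+r)^2 + D_3/(1+r)^3 + D_4/(1+r)^4 + D_5/(1+r)^5 + TV/(1+r)^5
    = 359767.44186 + 369807.46349 + 380127.67178 + 390735.88587 + 401640.14315 + 5855796.86975 = 7757875.47591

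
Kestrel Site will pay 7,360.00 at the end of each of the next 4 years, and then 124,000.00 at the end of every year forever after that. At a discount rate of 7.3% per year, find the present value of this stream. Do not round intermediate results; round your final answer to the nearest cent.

1306206.86

PV of 4-year annuity: 7,360.00 × [1 − (1+0.073)^−4] / 0.073 = 24761.96242
Perpetuity value at year 4: 124,000.00 / 0.073 = 1698630.13699
PV of perpetuity: 1698630.13699 / (1+0.073)^4 = 1281444.90058
Total PV = 24761.96242 + 1281444.90058 = 1306206.86300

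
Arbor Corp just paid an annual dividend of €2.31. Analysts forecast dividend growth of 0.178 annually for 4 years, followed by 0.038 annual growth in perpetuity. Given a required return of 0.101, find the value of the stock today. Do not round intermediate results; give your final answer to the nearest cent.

D_1 = 2.72118
D_2 = 3.20555
D_3 = 3.77614
D_4 = 4.44829
Terminal value at year 4: TV = D_4×(1+g_2)/(r−g_2) = 4.61733/0.063 = 73.29088
P_0 = D_1/(1+r)^1 + D_2/(1+r)^2 + D_3/(1+r)^3 + D_4/(1+r)^4 + TV/(1+r)^4
    = 2.47155 + 2.64440 + 2.82934 + 3.02722 + 49.87704 = 60.84956

€60.85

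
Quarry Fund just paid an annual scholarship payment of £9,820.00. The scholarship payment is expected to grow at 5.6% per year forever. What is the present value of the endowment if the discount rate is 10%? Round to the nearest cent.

£235680.00

D₁ = D₀ × (1 + g) = £9,820.00 × 1.056 = £10,369.9200
Growing perpetuity: P = D₁ / (r − g) = £10,369.9200 / (0.1 − 0.056) = £235,680.00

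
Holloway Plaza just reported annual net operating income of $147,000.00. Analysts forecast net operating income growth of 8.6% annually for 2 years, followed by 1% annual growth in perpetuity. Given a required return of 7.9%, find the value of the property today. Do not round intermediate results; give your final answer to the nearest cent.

$2476615.63

D_1 = 159642.00000
D_2 = 173371.21200
Terminal value at year 2: TV = D_2×(1+g_2)/(r−g_2) = 175104.92412/0.069 = 2537752.52348
P_0 = D_1/(1+r)^1 + D_2/(1+r)^2 + TV/(1+r)^2
    = 147953.66080 + 148913.50846 + 2179748.45713 = 2476615.62639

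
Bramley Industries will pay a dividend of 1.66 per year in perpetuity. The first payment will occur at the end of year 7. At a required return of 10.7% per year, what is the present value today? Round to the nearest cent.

Value at end of year 6: C / r = 1.66 / 0.107 = 15.5140
Discount to today: PV = 15.5140 / (1 + 0.107)^6 = 15.5140 / 1.840288 = 8.43

8.43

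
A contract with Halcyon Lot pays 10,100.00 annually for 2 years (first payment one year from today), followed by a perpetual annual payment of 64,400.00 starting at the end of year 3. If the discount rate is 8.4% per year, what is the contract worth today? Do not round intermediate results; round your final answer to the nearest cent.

PV of 2-year annuity: 10,100.00 × [1 − (1+0.084)^−2] / 0.084 = 17912.67820
Perpetuity value at year 2: 64,400.00 / 0.084 = 766666.66667
PV of perpetuity: 766666.66667 / (1+0.084)^2 = 652451.17396
Total PV = 17912.67820 + 652451.17396 = 670363.85216

670363.85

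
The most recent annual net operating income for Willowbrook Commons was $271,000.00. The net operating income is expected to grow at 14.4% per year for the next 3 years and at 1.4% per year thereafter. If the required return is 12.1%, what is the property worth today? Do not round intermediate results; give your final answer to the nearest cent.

D_1 = 310024.00000
D_2 = 354667.45600
D_3 = 405739.56966
Terminal value at year 3: TV = D_3×(1+g_2)/(r−g_2) = 411419.92364/0.107 = 3845046.01532
P_0 = D_1/(1+r)^1 + D_2/(1+r)^2 + D_3/(1+r)^3 + TV/(1+r)^3
    = 276560.21409 + 282234.50930 + 288025.22626 + 2729510.08811 = 3576330.03777

$3576330.04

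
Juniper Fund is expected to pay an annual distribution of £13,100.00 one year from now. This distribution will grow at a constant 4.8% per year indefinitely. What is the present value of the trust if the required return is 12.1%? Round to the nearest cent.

£179452.05

Growing perpetuity: P = D₁ / (r − g) = £13,100.0000 / (0.121 − 0.048) = £179,452.05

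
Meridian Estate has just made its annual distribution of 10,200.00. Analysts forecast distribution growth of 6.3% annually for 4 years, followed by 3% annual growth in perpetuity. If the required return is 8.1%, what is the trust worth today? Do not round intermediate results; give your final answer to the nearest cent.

231747.90

D_1 = 10842.60000
D_2 = 11525.68380
D_3 = 12251.80188
D_4 = 13023.66540
Terminal value at year 4: TV = D_4×(1+g_2)/(r−g_2) = 13414.37536/0.051 = 263026.96784
P_0 = D_1/(1+r)^1 + D_2/(1+r)^2 + D_3/(1+r)^3 + D_4/(1+r)^4 + TV/(1+r)^4
    = 10030.15726 + 9863.14262 + 9698.90898 + 9537.41003 + 192618.28096 = 231747.89985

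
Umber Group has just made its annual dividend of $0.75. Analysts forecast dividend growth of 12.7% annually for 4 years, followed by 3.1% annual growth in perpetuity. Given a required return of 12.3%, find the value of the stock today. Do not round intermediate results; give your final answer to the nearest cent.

$11.55

D_1 = 0.84525
D_2 = 0.95260
D_3 = 1.07358
D_4 = 1.20992
Terminal value at year 4: TV = D_4×(1+g_2)/(r−g_2) = 1.24743/0.092 = 13.55900
P_0 = D_1/(1+r)^1 + D_2/(1+r)^2 + D_3/(1+r)^3 + D_4/(1+r)^4 + TV/(1+r)^4
    = 0.75267 + 0.75535 + 0.75804 + 0.76074 + 8.52528 = 11.55209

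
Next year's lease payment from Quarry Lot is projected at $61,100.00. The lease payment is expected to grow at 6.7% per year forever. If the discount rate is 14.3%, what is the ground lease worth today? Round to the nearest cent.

Growing perpetuity: P = D₁ / (r − g) = $61,100.0000 / (0.143 − 0.067) = $803,947.37

$803947.37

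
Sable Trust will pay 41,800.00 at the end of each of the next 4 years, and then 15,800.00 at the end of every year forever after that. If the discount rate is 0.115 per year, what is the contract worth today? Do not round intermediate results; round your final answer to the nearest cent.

217201.26

PV of 4-year annuity: 41,800.00 × [1 − (1+0.115)^−4] / 0.115 = 128309.85681
Perpetuity value at year 4: 15,800.00 / 0.115 = 137391.30435
PV of perpetuity: 137391.30435 / (1+0.115)^4 = 88891.40632
Total PV = 128309.85681 + 88891.40632 = 217201.26313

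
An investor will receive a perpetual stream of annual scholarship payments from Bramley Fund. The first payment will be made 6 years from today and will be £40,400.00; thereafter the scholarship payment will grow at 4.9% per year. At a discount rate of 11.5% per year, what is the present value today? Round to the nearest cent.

Value at end of year 5: C₁ / (r − g) = £40,400.00 / (0.115 − 0.049) = £612,121.2121
Discount to today: PV = £612,121.2121 / (1 + 0.115)^5 = £612,121.2121 / 1.723353 = £355,191.93

£355191.93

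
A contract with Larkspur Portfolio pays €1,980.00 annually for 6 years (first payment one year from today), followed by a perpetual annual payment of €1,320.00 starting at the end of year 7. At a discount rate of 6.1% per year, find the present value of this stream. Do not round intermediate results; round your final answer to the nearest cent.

€24874.61

PV of 6-year annuity: €1,980.00 × [1 − (1+0.061)^−6] / 0.061 = 9705.78666
Perpetuity value at year 6: €1,320.00 / 0.061 = 21639.34426
PV of perpetuity: 21639.34426 / (1+0.061)^6 = 15168.81982
Total PV = 9705.78666 + 15168.81982 = 24874.60648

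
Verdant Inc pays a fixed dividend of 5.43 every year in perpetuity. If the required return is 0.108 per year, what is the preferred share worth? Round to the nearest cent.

50.28

Level perpetuity: PV = C / r = 5.43 / 0.108 = 50.28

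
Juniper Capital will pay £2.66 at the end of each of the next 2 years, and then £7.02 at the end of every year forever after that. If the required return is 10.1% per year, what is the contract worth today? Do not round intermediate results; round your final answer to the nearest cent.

£61.95

PV of 2-year annuity: £2.66 × [1 − (1+0.101)^−2] / 0.101 = 4.61034
Perpetuity value at year 2: £7.02 / 0.101 = 69.50495
PV of perpetuity: 69.50495 / (1+0.101)^2 = 57.33781
Total PV = 4.61034 + 57.33781 = 61.94815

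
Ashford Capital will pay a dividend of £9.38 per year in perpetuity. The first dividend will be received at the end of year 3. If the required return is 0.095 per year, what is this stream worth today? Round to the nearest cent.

Value at end of year 2: C / r = £9.38 / 0.095 = £98.7368
Discount to today: PV = £98.7368 / (1 + 0.095)^2 = £98.7368 / 1.199025 = £82.35

£82.35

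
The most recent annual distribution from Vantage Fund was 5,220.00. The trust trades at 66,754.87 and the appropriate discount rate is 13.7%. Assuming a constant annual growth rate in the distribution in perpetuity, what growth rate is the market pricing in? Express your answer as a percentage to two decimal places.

5.45%

P = D₀(1+g)/(r−g) ⇒ P(r−g) = D₀(1+g) ⇒ g(P+D₀) = P·r − D₀
g = (P·r − D₀)/(P + D₀) = (66,754.87×0.137 − 5,220.00) / (66,754.87 + 5,220.00) = 0.054539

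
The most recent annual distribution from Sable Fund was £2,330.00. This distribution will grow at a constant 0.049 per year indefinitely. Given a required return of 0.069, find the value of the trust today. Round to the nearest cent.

D₁ = D₀ × (1 + g) = £2,330.00 × 1.049 = £2,444.1700
Growing perpetuity: P = D₁ / (r − g) = £2,444.1700 / (0.069 − 0.049) = £122,208.50

£122208.50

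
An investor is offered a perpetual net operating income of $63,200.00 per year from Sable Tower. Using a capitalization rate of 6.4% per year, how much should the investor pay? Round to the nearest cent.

Level perpetuity: PV = C / r = $63,200.00 / 0.064 = $987,500.00

$987500.00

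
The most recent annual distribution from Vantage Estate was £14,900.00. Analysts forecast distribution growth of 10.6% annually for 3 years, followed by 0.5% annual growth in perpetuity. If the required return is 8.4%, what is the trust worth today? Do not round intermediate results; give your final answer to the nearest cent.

£247866.41

D_1 = 16479.40000
D_2 = 18226.21640
D_3 = 20158.19534
Terminal value at year 3: TV = D_3×(1+g_2)/(r−g_2) = 20258.98632/0.079 = 256442.86475
P_0 = D_1/(1+r)^1 + D_2/(1+r)^2 + D_3/(1+r)^3 + TV/(1+r)^3
    = 15202.39852 + 15510.93429 + 15825.73185 + 201327.34818 = 247866.41283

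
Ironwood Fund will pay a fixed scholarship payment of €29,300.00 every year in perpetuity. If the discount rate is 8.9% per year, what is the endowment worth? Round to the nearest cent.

Level perpetuity: PV = C / r = €29,300.00 / 0.089 = €329,213.48

€329213.48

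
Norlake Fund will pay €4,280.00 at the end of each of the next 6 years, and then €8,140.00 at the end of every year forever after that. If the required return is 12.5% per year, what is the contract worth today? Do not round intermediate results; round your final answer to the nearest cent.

€49472.18

PV of 6-year annuity: €4,280.00 × [1 − (1+0.125)^−6] / 0.125 = 17350.42889
Perpetuity value at year 6: €8,140.00 / 0.125 = 65120.00000
PV of perpetuity: 65120.00000 / (1+0.125)^6 = 32121.75440
Total PV = 17350.42889 + 32121.75440 = 49472.18329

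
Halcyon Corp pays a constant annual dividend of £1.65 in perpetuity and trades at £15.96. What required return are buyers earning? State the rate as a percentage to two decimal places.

10.34%

P = C/r ⇒ r = C/P = £1.65/£15.96 = 0.103383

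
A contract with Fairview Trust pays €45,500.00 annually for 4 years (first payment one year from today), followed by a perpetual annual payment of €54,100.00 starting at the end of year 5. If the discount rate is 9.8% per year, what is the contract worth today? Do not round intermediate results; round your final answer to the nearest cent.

PV of 4-year annuity: €45,500.00 × [1 − (1+0.098)^−4] / 0.098 = 144855.52377
Perpetuity value at year 4: €54,100.00 / 0.098 = 552040.81633
PV of perpetuity: 552040.81633 / (1+0.098)^4 = 379806.00675
Total PV = 144855.52377 + 379806.00675 = 524661.53052

€524661.53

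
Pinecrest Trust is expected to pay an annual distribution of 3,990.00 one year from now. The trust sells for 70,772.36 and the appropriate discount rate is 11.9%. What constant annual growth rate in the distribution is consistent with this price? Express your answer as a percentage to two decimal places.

6.26%

P = D₁/(r−g) ⇒ g = r − D₁/P = 0.119 − 3,990.00/70,772.36 = 0.062622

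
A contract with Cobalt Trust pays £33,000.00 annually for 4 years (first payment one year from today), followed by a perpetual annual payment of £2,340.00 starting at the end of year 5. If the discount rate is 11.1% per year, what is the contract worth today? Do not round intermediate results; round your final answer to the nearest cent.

£115999.33

PV of 4-year annuity: £33,000.00 × [1 − (1+0.111)^−4] / 0.111 = 102162.49833
Perpetuity value at year 4: £2,340.00 / 0.111 = 21081.08108
PV of perpetuity: 21081.08108 / (1+0.111)^4 = 13836.83120
Total PV = 102162.49833 + 13836.83120 = 115999.32953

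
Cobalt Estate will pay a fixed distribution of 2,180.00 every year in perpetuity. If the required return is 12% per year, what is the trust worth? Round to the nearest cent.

18166.67

Level perpetuity: PV = C / r = 2,180.00 / 0.12 = 18,166.67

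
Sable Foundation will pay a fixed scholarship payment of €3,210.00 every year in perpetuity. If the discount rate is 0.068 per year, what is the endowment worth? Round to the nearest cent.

Level perpetuity: PV = C / r = €3,210.00 / 0.068 = €47,205.88

€47205.88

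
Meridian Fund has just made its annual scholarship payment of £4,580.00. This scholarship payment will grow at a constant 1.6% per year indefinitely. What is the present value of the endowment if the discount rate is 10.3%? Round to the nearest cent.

D₁ = D₀ × (1 + g) = £4,580.00 × 1.016 = £4,653.2800
Growing perpetuity: P = D₁ / (r − g) = £4,653.2800 / (0.103 − 0.016) = £53,485.98

£53485.98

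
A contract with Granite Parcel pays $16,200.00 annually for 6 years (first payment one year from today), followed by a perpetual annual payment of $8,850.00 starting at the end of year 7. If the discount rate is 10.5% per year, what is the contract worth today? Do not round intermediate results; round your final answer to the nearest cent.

$115833.23

PV of 6-year annuity: $16,200.00 × [1 − (1+0.105)^−6] / 0.105 = 69533.30608
Perpetuity value at year 6: $8,850.00 / 0.105 = 84285.71429
PV of perpetuity: 84285.71429 / (1+0.105)^6 = 46299.92670
Total PV = 69533.30608 + 46299.92670 = 115833.23279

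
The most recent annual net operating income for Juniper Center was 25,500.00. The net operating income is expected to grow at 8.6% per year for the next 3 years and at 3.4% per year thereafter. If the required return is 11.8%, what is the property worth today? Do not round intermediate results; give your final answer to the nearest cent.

359907.45

D_1 = 27693.00000
D_2 = 30074.59800
D_3 = 32661.01343
Terminal value at year 3: TV = D_3×(1+g_2)/(r−g_2) = 33771.48788/0.084 = 402041.52244
P_0 = D_1/(1+r)^1 + D_2/(1+r)^2 + D_3/(1+r)^3 + TV/(1+r)^3
    = 24770.12522 + 24061.14132 + 23372.45033 + 287703.73384 = 359907.45072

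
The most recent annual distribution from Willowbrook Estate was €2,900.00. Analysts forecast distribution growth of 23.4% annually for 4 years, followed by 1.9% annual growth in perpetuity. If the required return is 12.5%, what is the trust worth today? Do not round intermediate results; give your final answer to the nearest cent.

D_1 = 3578.60000
D_2 = 4415.99240
D_3 = 5449.33462
D_4 = 6724.47892
Terminal value at year 4: TV = D_4×(1+g_2)/(r−g_2) = 6852.24402/0.106 = 64643.81153
P_0 = D_1/(1+r)^1 + D_2/(1+r)^2 + D_3/(1+r)^3 + D_4/(1+r)^4 + TV/(1+r)^4
    = 3180.97778 + 3489.17918 + 3827.24187 + 4198.05909 + 40356.81330 = 55052.27122

€55052.27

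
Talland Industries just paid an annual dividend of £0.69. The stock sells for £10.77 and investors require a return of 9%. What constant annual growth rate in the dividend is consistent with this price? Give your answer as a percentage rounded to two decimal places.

P = D₀(1+g)/(r−g) ⇒ P(r−g) = D₀(1+g) ⇒ g(P+D₀) = P·r − D₀
g = (P·r − D₀)/(P + D₀) = (£10.77×0.09 − £0.69) / (£10.77 + £0.69) = 0.024372

2.44%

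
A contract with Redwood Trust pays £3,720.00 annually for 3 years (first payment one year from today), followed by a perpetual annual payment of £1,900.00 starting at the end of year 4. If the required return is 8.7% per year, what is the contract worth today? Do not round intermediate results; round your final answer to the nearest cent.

PV of 3-year annuity: £3,720.00 × [1 − (1+0.087)^−3] / 0.087 = 9466.99102
Perpetuity value at year 3: £1,900.00 / 0.087 = 21839.08046
PV of perpetuity: 21839.08046 / (1+0.087)^3 = 17003.78935
Total PV = 9466.99102 + 17003.78935 = 26470.78037

£26470.78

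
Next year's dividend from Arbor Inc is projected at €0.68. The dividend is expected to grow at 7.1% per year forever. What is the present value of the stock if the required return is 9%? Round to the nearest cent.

Growing perpetuity: P = D₁ / (r − g) = €0.6800 / (0.09 − 0.071) = €35.79

€35.79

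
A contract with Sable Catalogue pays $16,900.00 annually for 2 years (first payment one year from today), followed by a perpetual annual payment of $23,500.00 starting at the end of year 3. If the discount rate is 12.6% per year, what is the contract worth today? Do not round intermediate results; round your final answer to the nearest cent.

$175440.92

PV of 2-year annuity: $16,900.00 × [1 − (1+0.126)^−2] / 0.126 = 28338.26021
Perpetuity value at year 2: $23,500.00 / 0.126 = 186507.93651
PV of perpetuity: 186507.93651 / (1+0.126)^2 = 147102.66344
Total PV = 28338.26021 + 147102.66344 = 175440.92365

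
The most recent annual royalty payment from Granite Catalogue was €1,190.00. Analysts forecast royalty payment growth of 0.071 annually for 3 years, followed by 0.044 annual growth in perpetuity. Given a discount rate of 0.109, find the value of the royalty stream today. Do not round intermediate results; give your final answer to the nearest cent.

D_1 = 1274.49000
D_2 = 1364.97879
D_3 = 1461.89228
Terminal value at year 3: TV = D_3×(1+g_2)/(r−g_2) = 1526.21554/0.065 = 23480.23915
P_0 = D_1/(1+r)^1 + D_2/(1+r)^2 + D_3/(1+r)^3 + TV/(1+r)^3
    = 1149.22453 + 1109.84623 + 1071.81723 + 17215.03371 = 20545.92170

€20545.92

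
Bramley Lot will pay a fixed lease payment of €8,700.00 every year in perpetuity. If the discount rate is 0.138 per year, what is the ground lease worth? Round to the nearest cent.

Level perpetuity: PV = C / r = €8,700.00 / 0.138 = €63,043.48

€63043.48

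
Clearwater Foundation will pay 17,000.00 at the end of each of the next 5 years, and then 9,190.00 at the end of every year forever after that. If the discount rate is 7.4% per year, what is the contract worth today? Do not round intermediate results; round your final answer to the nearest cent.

PV of 5-year annuity: 17,000.00 × [1 − (1+0.074)^−5] / 0.074 = 68963.14168
Perpetuity value at year 5: 9,190.00 / 0.074 = 124189.18919
PV of perpetuity: 124189.18919 / (1+0.074)^5 = 86908.52613
Total PV = 68963.14168 + 86908.52613 = 155871.66781

155871.67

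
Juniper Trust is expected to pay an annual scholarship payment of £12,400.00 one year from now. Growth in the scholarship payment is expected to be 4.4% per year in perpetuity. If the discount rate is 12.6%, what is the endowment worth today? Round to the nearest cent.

Growing perpetuity: P = D₁ / (r − g) = £12,400.0000 / (0.126 − 0.044) = £151,219.51

£151219.51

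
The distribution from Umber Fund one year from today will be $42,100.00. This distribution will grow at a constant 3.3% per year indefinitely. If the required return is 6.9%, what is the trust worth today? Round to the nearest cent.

Growing perpetuity: P = D₁ / (r − g) = $42,100.0000 / (0.069 − 0.033) = $1,169,444.44

$1169444.44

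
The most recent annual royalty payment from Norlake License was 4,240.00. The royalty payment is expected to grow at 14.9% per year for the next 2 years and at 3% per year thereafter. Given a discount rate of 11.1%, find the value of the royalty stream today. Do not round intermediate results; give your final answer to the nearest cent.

D_1 = 4871.76000
D_2 = 5597.65224
Terminal value at year 2: TV = D_2×(1+g_2)/(r−g_2) = 5765.58181/0.081 = 71180.02231
P_0 = D_1/(1+r)^1 + D_2/(1+r)^2 + TV/(1+r)^2
    = 4385.02250 + 4535.00527 + 57667.35097 = 66587.37874

66587.38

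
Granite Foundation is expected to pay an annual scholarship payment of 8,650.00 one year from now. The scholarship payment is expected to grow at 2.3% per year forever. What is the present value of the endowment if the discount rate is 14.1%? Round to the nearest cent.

Growing perpetuity: P = D₁ / (r − g) = 8,650.0000 / (0.141 − 0.023) = 73,305.08

73305.08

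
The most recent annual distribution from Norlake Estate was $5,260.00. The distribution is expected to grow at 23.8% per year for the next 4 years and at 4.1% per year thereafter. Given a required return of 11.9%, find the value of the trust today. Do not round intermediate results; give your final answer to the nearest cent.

D_1 = 6511.88000
D_2 = 8061.70744
D_3 = 9980.39381
D_4 = 12355.72754
Terminal value at year 4: TV = D_4×(1+g_2)/(r−g_2) = 12862.31237/0.078 = 164901.44060
P_0 = D_1/(1+r)^1 + D_2/(1+r)^2 + D_3/(1+r)^3 + D_4/(1+r)^4 + TV/(1+r)^4
    = 5819.37444 + 6438.23553 + 7122.90937 + 7880.39482 + 105172.96162 = 132433.87578

$132433.88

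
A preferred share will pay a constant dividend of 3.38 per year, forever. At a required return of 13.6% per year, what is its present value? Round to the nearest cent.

Level perpetuity: PV = C / r = 3.38 / 0.136 = 24.85

24.85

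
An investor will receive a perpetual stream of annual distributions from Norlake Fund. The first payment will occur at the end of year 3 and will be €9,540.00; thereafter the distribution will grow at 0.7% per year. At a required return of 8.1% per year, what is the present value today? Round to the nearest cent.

€110322.80

Value at end of year 2: C₁ / (r − g) = €9,540.00 / (0.081 − 0.007) = €128,918.9189
Discount to today: PV = €128,918.9189 / (1 + 0.081)^2 = €128,918.9189 / 1.168561 = €110,322.80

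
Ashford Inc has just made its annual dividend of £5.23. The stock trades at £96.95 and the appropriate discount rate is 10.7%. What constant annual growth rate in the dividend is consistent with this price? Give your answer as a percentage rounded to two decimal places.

5.03%

P = D₀(1+g)/(r−g) ⇒ P(r−g) = D₀(1+g) ⇒ g(P+D₀) = P·r − D₀
g = (P·r − D₀)/(P + D₀) = (£96.95×0.107 − £5.23) / (£96.95 + £5.23) = 0.050339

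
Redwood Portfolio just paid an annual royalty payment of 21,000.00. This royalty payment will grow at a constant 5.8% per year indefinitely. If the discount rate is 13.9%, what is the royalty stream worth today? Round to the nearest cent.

274296.30

D₁ = D₀ × (1 + g) = 21,000.00 × 1.058 = 22,218.0000
Growing perpetuity: P = D₁ / (r − g) = 22,218.0000 / (0.139 − 0.058) = 274,296.30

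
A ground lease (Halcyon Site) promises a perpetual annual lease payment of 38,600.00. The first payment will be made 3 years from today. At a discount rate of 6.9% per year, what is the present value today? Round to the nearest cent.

489533.94

Value at end of year 2: C / r = 38,600.00 / 0.069 = 559,420.2899
Discount to today: PV = 559,420.2899 / (1 + 0.069)^2 = 559,420.2899 / 1.142761 = 489,533.94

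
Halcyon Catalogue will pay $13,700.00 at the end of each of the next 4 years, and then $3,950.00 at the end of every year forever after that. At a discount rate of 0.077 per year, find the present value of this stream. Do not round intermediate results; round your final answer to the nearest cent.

$83808.76

PV of 4-year annuity: $13,700.00 × [1 − (1+0.077)^−4] / 0.077 = 45680.80263
Perpetuity value at year 4: $3,950.00 / 0.077 = 51298.70130
PV of perpetuity: 51298.70130 / (1+0.077)^4 = 38127.95894
Total PV = 45680.80263 + 38127.95894 = 83808.76156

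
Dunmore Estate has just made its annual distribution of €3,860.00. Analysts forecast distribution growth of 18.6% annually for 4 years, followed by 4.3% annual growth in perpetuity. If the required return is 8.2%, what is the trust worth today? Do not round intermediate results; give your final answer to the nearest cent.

€168541.56

D_1 = 4577.96000
D_2 = 5429.46056
D_3 = 6439.34022
D_4 = 7637.05751
Terminal value at year 4: TV = D_4×(1+g_2)/(r−g_2) = 7965.45098/0.039 = 204242.33278
P_0 = D_1/(1+r)^1 + D_2/(1+r)^2 + D_3/(1+r)^3 + D_4/(1+r)^4 + TV/(1+r)^4
    = 4231.01664 + 4637.69476 + 5083.46209 + 5572.07583 + 149017.30989 = 168541.55920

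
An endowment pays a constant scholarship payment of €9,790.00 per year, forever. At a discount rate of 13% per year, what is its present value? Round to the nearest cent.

€75307.69

Level perpetuity: PV = C / r = €9,790.00 / 0.13 = €75,307.69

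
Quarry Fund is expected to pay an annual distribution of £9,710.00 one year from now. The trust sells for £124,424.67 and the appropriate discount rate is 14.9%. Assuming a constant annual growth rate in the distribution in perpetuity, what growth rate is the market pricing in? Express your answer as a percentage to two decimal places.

P = D₁/(r−g) ⇒ g = r − D₁/P = 0.149 − £9,710.00/£124,424.67 = 0.070961

7.10%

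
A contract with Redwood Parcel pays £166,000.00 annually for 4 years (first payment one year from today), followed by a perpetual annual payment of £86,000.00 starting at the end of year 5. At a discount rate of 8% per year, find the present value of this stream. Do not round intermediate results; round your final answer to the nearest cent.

PV of 4-year annuity: £166,000.00 × [1 − (1+0.08)^−4] / 0.08 = 549813.05545
Perpetuity value at year 4: £86,000.00 / 0.08 = 1075000.00000
PV of perpetuity: 1075000.00000 / (1+0.08)^4 = 790157.09176
Total PV = 549813.05545 + 790157.09176 = 1339970.14720

£1339970.15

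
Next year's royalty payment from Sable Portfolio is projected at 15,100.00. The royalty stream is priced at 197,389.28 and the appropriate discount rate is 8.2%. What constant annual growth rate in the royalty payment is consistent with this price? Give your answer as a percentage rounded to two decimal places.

P = D₁/(r−g) ⇒ g = r − D₁/P = 0.082 − 15,100.00/197,389.28 = 0.005501

0.55%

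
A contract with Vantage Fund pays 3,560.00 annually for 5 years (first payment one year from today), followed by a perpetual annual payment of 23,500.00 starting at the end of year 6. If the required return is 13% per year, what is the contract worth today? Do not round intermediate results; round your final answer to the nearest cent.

PV of 5-year annuity: 3,560.00 × [1 − (1+0.13)^−5] / 0.13 = 12521.34329
Perpetuity value at year 5: 23,500.00 / 0.13 = 180769.23077
PV of perpetuity: 180769.23077 / (1+0.13)^5 = 98114.29612
Total PV = 12521.34329 + 98114.29612 = 110635.63941

110635.64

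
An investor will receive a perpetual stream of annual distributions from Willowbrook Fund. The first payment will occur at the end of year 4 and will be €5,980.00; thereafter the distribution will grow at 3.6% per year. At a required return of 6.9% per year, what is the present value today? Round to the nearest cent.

Value at end of year 3: C₁ / (r − g) = €5,980.00 / (0.069 − 0.036) = €181,212.1212
Discount to today: PV = €181,212.1212 / (1 + 0.069)^3 = €181,212.1212 / 1.221612 = €148,338.58

€148338.58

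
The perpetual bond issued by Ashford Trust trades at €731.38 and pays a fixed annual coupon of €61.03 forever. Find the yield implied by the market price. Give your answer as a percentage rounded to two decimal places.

8.34%

P = C/r ⇒ r = C/P = €61.03/€731.38 = 0.083445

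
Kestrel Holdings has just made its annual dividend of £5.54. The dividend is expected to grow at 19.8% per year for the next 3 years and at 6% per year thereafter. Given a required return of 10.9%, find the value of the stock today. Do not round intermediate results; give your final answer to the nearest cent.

£170.51

D_1 = 6.63692
D_2 = 7.95103
D_3 = 9.52533
Terminal value at year 3: TV = D_3×(1+g_2)/(r−g_2) = 10.09685/0.049 = 206.05825
P_0 = D_1/(1+r)^1 + D_2/(1+r)^2 + D_3/(1+r)^3 + TV/(1+r)^3
    = 5.98460 + 6.46488 + 6.98370 + 151.07596 = 170.50914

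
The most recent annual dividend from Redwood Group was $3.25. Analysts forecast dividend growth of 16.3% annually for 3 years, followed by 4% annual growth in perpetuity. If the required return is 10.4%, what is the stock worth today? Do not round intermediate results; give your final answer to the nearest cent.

D_1 = 3.77975
D_2 = 4.39585
D_3 = 5.11237
Terminal value at year 3: TV = D_3×(1+g_2)/(r−g_2) = 5.31687/0.064 = 83.07606
P_0 = D_1/(1+r)^1 + D_2/(1+r)^2 + D_3/(1+r)^3 + TV/(1+r)^3
    = 3.42369 + 3.60666 + 3.79940 + 61.74029 = 72.57003

$72.57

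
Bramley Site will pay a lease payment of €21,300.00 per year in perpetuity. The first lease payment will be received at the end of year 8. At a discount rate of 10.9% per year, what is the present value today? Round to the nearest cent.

Value at end of year 7: C / r = €21,300.00 / 0.109 = €195,412.8440
Discount to today: PV = €195,412.8440 / (1 + 0.109)^7 = €195,412.8440 / 2.063103 = €94,717.95

€94717.95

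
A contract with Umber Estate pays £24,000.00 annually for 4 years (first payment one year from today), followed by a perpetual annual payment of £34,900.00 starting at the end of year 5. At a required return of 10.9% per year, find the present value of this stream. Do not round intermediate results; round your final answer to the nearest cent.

£286294.50

PV of 4-year annuity: £24,000.00 × [1 − (1+0.109)^−4] / 0.109 = 74617.95181
Perpetuity value at year 4: £34,900.00 / 0.109 = 320183.48624
PV of perpetuity: 320183.48624 / (1+0.109)^4 = 211676.54798
Total PV = 74617.95181 + 211676.54798 = 286294.49979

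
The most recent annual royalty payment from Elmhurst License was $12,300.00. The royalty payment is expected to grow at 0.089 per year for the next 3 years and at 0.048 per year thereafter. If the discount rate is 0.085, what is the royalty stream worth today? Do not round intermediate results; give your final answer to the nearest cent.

D_1 = 13394.70000
D_2 = 14586.82830
D_3 = 15885.05602
Terminal value at year 3: TV = D_3×(1+g_2)/(r−g_2) = 16647.53871/0.037 = 449933.47858
P_0 = D_1/(1+r)^1 + D_2/(1+r)^2 + D_3/(1+r)^3 + TV/(1+r)^3
    = 12345.34562 + 12390.85842 + 12436.53900 + 352256.56414 = 389429.30718

$389429.31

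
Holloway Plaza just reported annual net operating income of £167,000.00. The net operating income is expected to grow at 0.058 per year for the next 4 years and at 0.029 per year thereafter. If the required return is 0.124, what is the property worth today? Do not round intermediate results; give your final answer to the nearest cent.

D_1 = 176686.00000
D_2 = 186933.78800
D_3 = 197775.94770
D_4 = 209246.95267
Terminal value at year 4: TV = D_4×(1+g_2)/(r−g_2) = 215315.11430/0.095 = 2266474.88735
P_0 = D_1/(1+r)^1 + D_2/(1+r)^2 + D_3/(1+r)^3 + D_4/(1+r)^4 + TV/(1+r)^4
    = 157193.95018 + 147963.70043 + 139275.44044 + 131097.34519 + 1419991.24418 = 1995521.68043

£1995521.68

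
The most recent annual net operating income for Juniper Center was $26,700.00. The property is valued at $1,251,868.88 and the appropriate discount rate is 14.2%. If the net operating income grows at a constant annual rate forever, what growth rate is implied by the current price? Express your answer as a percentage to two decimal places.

11.82%

P = D₀(1+g)/(r−g) ⇒ P(r−g) = D₀(1+g) ⇒ g(P+D₀) = P·r − D₀
g = (P·r − D₀)/(P + D₀) = ($1,251,868.88×0.142 − $26,700.00) / ($1,251,868.88 + $26,700.00) = 0.118152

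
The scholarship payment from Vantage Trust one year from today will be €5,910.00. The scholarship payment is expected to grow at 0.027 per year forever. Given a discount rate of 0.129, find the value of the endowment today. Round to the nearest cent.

Growing perpetuity: P = D₁ / (r − g) = €5,910.0000 / (0.129 − 0.027) = €57,941.18

€57941.18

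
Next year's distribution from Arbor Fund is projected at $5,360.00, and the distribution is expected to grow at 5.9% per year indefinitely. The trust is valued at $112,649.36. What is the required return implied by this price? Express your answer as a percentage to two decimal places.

P = D₁/(r − g) ⇒ r = D₁/P + g = $5,360.0000/$112,649.36 + 0.059 = 0.047581 + 0.059 = 0.106581

10.66%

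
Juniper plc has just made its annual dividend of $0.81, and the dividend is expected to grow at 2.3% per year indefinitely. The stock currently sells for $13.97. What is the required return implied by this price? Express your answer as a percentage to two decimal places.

8.23%

D₁ = $0.81 × 1.023 = $0.8286
P = D₁/(r − g) ⇒ r = D₁/P + g = $0.8286/$13.97 + 0.023 = 0.059315 + 0.023 = 0.082315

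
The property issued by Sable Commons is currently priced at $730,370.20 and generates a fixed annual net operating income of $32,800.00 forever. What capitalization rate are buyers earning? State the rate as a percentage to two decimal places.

4.49%

P = C/r ⇒ r = C/P = $32,800.00/$730,370.20 = 0.044909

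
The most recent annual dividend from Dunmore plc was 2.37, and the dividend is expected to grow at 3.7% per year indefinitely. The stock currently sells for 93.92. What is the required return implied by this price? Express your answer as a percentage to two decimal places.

D₁ = 2.37 × 1.037 = 2.4577
P = D₁/(r − g) ⇒ r = D₁/P + g = 2.4577/93.92 + 0.037 = 0.026168 + 0.037 = 0.063168

6.32%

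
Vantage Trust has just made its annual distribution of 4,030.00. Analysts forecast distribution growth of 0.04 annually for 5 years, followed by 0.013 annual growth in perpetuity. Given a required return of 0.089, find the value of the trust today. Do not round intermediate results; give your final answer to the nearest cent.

D_1 = 4191.20000
D_2 = 4358.84800
D_3 = 4533.20192
D_4 = 4714.53000
D_5 = 4903.11120
Terminal value at year 5: TV = D_5×(1+g_2)/(r−g_2) = 4966.85164/0.076 = 65353.31108
P_0 = D_1/(1+r)^1 + D_2/(1+r)^2 + D_3/(1+r)^3 + D_4/(1+r)^4 + D_5/(1+r)^5 + TV/(1+r)^5
    = 3848.66850 + 3675.49609 + 3510.11564 + 3352.17655 + 3201.34400 + 42670.54570 = 60258.34649

60258.35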